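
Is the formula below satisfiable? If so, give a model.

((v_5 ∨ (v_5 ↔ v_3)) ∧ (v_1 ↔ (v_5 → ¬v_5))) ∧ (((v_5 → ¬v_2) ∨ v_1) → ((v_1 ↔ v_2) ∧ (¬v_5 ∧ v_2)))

v_1 = False, v_2 = True, v_3 = False, v_5 = True

  (v_5 ∨ (v_5 ↔ v_3)) ∧ (v_1 ↔ (v_5 → ¬v_5)) = True
    v_5 ∨ (v_5 ↔ v_3) = True
      v_5 ↔ v_3 = False
    v_1 ↔ (v_5 → ¬v_5) = True
      v_5 → ¬v_5 = False
        ¬v_5 = False
  ((v_5 → ¬v_2) ∨ v_1) → ((v_1 ↔ v_2) ∧ (¬v_5 ∧ v_2)) = True
    (v_5 → ¬v_2) ∨ v_1 = False
      v_5 → ¬v_2 = False
        ¬v_2 = False
    (v_1 ↔ v_2) ∧ (¬v_5 ∧ v_2) = False
      v_1 ↔ v_2 = False
      ¬v_5 ∧ v_2 = False
        ¬v_5 = False
Both conjuncts True, so the formula holds.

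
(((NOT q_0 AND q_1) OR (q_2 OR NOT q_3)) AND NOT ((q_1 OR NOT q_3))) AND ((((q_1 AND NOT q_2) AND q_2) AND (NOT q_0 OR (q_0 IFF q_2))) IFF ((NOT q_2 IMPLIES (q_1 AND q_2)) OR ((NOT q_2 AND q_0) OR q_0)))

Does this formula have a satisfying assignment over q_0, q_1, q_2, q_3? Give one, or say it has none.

Case q_1 = True: the conjunct NOT ((q_1 OR NOT q_3)) becomes NOT ((True OR NOT q_3)) = False.
Case q_1 = False: the formula simplifies to ((q_2 OR NOT q_3) AND NOT (NOT q_3)) AND NOT ((q_2 OR ((NOT q_2 AND q_0) OR q_0))).
  q_0 = True: the conjunct NOT ((q_2 OR ((NOT q_2 AND q_0) OR q_0))) becomes NOT ((q_2 OR True)) = False.
  q_0 = False: simplifies to ((q_2 OR NOT q_3) AND NOT (NOT q_3)) AND NOT q_2.
    q_3 = True: simplifies to q_2 AND NOT q_2.
      q_2 = True: the conjunct NOT q_2 is False.
      q_2 = False: the conjunct q_2 is False.
    q_3 = False: the conjunct NOT (NOT q_3) becomes NOT (NOT False) = False.
Both cases fail — unsatisfiable.

UNSATISFIABLE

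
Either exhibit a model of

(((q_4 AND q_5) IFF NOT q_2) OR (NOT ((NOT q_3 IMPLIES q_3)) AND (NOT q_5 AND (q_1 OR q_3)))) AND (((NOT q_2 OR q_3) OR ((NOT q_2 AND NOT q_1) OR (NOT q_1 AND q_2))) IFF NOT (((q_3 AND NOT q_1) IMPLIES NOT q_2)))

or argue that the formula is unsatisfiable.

q_1 = True, q_2 = True, q_3 = False, q_4 = False, q_5 = False

  ((q_4 AND q_5) IFF NOT q_2) OR (NOT ((NOT q_3 IMPLIES q_3)) AND (NOT q_5 AND (q_1 OR q_3))) = True
    (q_4 AND q_5) IFF NOT q_2 = True
      q_4 AND q_5 = False
      NOT q_2 = False
    NOT ((NOT q_3 IMPLIES q_3)) AND (NOT q_5 AND (q_1 OR q_3)) = True
      NOT ((NOT q_3 IMPLIES q_3)) = True
        NOT q_3 IMPLIES q_3 = False
          NOT q_3 = True
      NOT q_5 AND (q_1 OR q_3) = True
        NOT q_5 = True
        q_1 OR q_3 = True
  ((NOT q_2 OR q_3) OR ((NOT q_2 AND NOT q_1) OR (NOT q_1 AND q_2))) IFF NOT (((q_3 AND NOT q_1) IMPLIES NOT q_2)) = True
    (NOT q_2 OR q_3) OR ((NOT q_2 AND NOT q_1) OR (NOT q_1 AND q_2)) = False
      NOT q_2 OR q_3 = False
        NOT q_2 = False
      (NOT q_2 AND NOT q_1) OR (NOT q_1 AND q_2) = False
        NOT q_2 AND NOT q_1 = False
          NOT q_2 = False
          NOT q_1 = False
        NOT q_1 AND q_2 = False
          NOT q_1 = False
    NOT (((q_3 AND NOT q_1) IMPLIES NOT q_2)) = False
      (q_3 AND NOT q_1) IMPLIES NOT q_2 = True
        q_3 AND NOT q_1 = False
          NOT q_1 = False
        NOT q_2 = False
Both conjuncts True, so the formula holds.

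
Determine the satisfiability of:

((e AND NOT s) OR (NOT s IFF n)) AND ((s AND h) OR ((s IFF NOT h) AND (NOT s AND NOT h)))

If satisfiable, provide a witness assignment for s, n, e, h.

s=T, n=F, e=T, h=T

  (e AND NOT s) OR (NOT s IFF n) = True
    e AND NOT s = False
      NOT s = False
    NOT s IFF n = True
      NOT s = False
  (s AND h) OR ((s IFF NOT h) AND (NOT s AND NOT h)) = True
    s AND h = True
    (s IFF NOT h) AND (NOT s AND NOT h) = False
      s IFF NOT h = False
        NOT h = False
      NOT s AND NOT h = False
        NOT s = False
        NOT h = False
Both conjuncts True, so the formula holds.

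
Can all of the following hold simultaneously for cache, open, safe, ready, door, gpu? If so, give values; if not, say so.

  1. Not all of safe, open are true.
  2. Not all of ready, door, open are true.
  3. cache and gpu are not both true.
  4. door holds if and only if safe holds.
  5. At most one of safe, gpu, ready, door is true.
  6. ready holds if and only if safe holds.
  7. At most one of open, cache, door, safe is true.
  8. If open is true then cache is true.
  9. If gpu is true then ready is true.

cache=T, open=F, safe=F, ready=F, door=F, gpu=F

  (1) {safe, open}: 0/2 true — not all ✓
  (2) {ready, door, open}: 0/3 true — not all ✓
  (3) cache=T, gpu=F — not both ✓
  (4) door=F, safe=F — same ✓
  (5) {safe, gpu, ready, door}: 0 true — at most one ✓
  (6) ready=F, safe=F — same ✓
  (7) {open, cache, door, safe}: 1 true — at most one ✓
  (8) open=F ⇒ cache: vacuous ✓
  (9) gpu=F ⇒ ready: vacuous ✓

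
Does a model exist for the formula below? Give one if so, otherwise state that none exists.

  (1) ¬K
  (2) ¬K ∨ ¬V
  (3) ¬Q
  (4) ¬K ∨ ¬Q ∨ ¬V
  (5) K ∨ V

V = True, K = False, Q = False

Unit clause (¬K) forces K = False.
Unit clause (¬Q) forces Q = False.
In (K ∨ V) only V is left, so V = True.
All clauses satisfied.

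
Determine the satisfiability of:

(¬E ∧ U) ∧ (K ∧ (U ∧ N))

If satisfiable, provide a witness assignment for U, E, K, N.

U = True, E = False, K = True, N = True

  ¬E ∧ U = True
    ¬E = True
  K ∧ (U ∧ N) = True
    U ∧ N = True
Both conjuncts True, so the formula holds.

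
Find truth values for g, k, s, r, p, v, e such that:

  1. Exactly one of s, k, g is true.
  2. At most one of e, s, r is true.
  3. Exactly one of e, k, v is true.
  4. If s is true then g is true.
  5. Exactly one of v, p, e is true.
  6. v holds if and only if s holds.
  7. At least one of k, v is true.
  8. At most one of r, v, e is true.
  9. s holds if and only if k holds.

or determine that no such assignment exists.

The formula is unsatisfiable.

Case s = True:
  (1) with s=T forces k = False.
  Constraint (9) is violated (s=T, k=F) — contradiction.
Case s = False:
  (6) with s=F forces v = False.
  (7) with v=F forces k = True.
  Constraint (9) is violated (s=F, k=T) — contradiction.
Both cases fail — unsatisfiable.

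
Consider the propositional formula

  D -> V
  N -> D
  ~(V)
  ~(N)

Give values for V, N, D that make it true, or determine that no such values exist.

Unit clause (~N) forces N = False.
Unit clause (~V) forces V = False.
In (~D | V) only ~D is left, so D = False.
Check each clause:
  (~N): ~N holds.
  (~V): ~V holds.
  (D | ~N): ~N holds.
  (~D | V): ~D holds.
All clauses satisfied.

V = False, N = False, D = False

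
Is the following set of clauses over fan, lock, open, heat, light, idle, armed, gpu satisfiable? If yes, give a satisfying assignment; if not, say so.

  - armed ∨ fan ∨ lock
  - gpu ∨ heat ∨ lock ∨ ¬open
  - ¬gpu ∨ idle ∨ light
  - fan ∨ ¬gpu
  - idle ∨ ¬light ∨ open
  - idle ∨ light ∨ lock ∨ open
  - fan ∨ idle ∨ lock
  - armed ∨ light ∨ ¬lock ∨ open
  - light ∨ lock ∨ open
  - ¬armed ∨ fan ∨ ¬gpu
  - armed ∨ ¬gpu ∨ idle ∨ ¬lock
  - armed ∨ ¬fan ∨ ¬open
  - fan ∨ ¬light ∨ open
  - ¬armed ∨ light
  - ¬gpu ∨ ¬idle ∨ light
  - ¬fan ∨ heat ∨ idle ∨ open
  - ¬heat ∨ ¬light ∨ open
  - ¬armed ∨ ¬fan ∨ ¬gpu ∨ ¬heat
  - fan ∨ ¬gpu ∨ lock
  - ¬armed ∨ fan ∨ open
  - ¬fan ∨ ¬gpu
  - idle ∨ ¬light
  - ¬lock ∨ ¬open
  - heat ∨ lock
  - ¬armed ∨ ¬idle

fan: True; lock: True; open: False; heat: False; light: True; idle: True; armed: False; gpu: False

Set fan = True.
  then (¬fan ∨ ¬gpu) forces gpu = False.
Set lock = True.
  then (¬lock ∨ ¬open) forces open = False.
Try heat = True:
  (¬heat ∨ ¬light ∨ open) forces light = False.
  (armed ∨ light ∨ ¬lock ∨ open) forces armed = True.
  clause (¬armed ∨ light) is falsified — backtrack.
So heat = False.
  then (¬fan ∨ heat ∨ idle ∨ open) forces idle = True.
  then (¬armed ∨ ¬idle) forces armed = False.
  then (armed ∨ light ∨ ¬lock ∨ open) forces light = True.
All clauses satisfied.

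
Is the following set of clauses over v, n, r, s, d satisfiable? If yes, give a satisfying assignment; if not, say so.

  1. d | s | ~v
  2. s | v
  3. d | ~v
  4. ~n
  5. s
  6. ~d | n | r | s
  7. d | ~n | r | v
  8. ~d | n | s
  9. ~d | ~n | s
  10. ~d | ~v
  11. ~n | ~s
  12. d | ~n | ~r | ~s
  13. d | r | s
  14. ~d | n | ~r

v = False, n = False, r = False, s = True, d = False

Unit clause (~n) forces n = False.
Unit clause (s) forces s = True.
Try v = True:
  (d | ~v) forces d = True.
  clause (~d | ~v) is falsified — backtrack.
So v = False.
Set r = False.
Set d = False.
All clauses satisfied.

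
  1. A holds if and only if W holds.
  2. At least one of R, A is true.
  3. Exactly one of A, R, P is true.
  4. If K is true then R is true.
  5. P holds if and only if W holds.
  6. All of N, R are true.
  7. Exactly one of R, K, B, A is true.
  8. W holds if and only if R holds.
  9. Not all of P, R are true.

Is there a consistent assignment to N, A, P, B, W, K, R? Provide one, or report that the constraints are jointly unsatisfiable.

Case R = True:
  (3) with R=T forces A = False.
  (1) with A=F forces W = False.
  Constraint (8) is violated (W=F, R=T) — contradiction.
Case R = False:
  Constraint (6) is violated (R=F) — contradiction.
Both cases fail — unsatisfiable.

No satisfying assignment exists.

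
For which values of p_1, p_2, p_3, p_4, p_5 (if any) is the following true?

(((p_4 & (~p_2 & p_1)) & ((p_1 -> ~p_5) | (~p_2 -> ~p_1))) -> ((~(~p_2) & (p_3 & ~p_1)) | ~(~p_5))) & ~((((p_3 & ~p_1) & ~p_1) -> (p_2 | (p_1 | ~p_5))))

p_1 = False, p_2 = False, p_3 = True, p_4 = True, p_5 = True

  ((p_4 & (~p_2 & p_1)) & ((p_1 -> ~p_5) | (~p_2 -> ~p_1))) -> ((~(~p_2) & (p_3 & ~p_1)) | ~(~p_5)) = True
    (p_4 & (~p_2 & p_1)) & ((p_1 -> ~p_5) | (~p_2 -> ~p_1)) = False
      p_4 & (~p_2 & p_1) = False
        ~p_2 & p_1 = False
          ~p_2 = True
      (p_1 -> ~p_5) | (~p_2 -> ~p_1) = True
        p_1 -> ~p_5 = True
          ~p_5 = False
        ~p_2 -> ~p_1 = True
          ~p_2 = True
          ~p_1 = True
    (~(~p_2) & (p_3 & ~p_1)) | ~(~p_5) = True
      ~(~p_2) & (p_3 & ~p_1) = False
        ~(~p_2) = False
          ~p_2 = True
        p_3 & ~p_1 = True
          ~p_1 = True
      ~(~p_5) = True
        ~p_5 = False
  ~((((p_3 & ~p_1) & ~p_1) -> (p_2 | (p_1 | ~p_5)))) = True
    ((p_3 & ~p_1) & ~p_1) -> (p_2 | (p_1 | ~p_5)) = False
      (p_3 & ~p_1) & ~p_1 = True
        p_3 & ~p_1 = True
          ~p_1 = True
        ~p_1 = True
      p_2 | (p_1 | ~p_5) = False
        p_1 | ~p_5 = False
          ~p_5 = False
Both conjuncts True, so the formula holds.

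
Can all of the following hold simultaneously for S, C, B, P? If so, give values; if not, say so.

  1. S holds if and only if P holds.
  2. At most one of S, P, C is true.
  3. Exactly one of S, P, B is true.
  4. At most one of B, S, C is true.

S: False, C: False, B: True, P: False

  (1) S=F, P=F — same ✓
  (2) {S, P, C}: 0 true — at most one ✓
  (3) {S, P, B}: 1 true — exactly one ✓
  (4) {B, S, C}: 1 true — at most one ✓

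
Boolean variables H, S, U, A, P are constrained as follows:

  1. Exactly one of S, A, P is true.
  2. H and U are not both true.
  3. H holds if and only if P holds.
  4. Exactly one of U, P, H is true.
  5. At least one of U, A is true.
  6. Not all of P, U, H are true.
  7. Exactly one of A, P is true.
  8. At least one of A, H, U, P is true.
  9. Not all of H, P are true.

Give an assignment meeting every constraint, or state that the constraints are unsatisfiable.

H=F; S=F; U=T; A=T; P=F

  (1) {S, A, P}: 1 true — exactly one ✓
  (2) H=F, U=T — not both ✓
  (3) H=F, P=F — same ✓
  (4) {U, P, H}: 1 true — exactly one ✓
  (5) {U, A}: 2 true — at least one ✓
  (6) {P, U, H}: 1/3 true — not all ✓
  (7) {A, P}: 1 true — exactly one ✓
  (8) {A, H, U, P}: 2 true — at least one ✓
  (9) {H, P}: 0/2 true — not all ✓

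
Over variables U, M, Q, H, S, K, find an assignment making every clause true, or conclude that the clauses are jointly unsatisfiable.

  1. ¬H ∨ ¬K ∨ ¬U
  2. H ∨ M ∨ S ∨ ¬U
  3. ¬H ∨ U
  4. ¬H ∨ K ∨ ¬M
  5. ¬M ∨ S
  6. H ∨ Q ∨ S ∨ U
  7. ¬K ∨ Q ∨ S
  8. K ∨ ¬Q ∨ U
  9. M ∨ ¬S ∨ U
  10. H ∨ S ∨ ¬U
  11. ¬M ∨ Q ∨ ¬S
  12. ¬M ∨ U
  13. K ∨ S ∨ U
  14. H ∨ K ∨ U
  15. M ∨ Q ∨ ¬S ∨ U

Set U = True.
Set M = False.
Set Q = False.
Set H = False.
  then (H ∨ M ∨ S ∨ ¬U) forces S = True.
Set K = False.
All clauses satisfied.

U: True, M: False, Q: False, H: False, S: True, K: False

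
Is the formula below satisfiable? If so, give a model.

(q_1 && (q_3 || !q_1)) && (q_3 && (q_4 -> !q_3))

q_1 = True, q_3 = True, q_4 = False

  q_1 && (q_3 || !q_1) = True
    q_3 || !q_1 = True
      !q_1 = False
  q_3 && (q_4 -> !q_3) = True
    q_4 -> !q_3 = True
      !q_3 = False
Both conjuncts True, so the formula holds.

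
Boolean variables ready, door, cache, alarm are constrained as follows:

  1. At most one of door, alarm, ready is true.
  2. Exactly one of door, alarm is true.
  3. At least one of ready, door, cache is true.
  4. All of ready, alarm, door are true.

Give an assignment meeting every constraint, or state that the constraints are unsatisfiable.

No satisfying assignment exists.

Case ready = True:
  (1) with ready=T forces door = False.
  Constraint (4) is violated (door=F) — contradiction.
Case ready = False:
  Constraint (4) is violated (ready=F) — contradiction.
Both cases fail — unsatisfiable.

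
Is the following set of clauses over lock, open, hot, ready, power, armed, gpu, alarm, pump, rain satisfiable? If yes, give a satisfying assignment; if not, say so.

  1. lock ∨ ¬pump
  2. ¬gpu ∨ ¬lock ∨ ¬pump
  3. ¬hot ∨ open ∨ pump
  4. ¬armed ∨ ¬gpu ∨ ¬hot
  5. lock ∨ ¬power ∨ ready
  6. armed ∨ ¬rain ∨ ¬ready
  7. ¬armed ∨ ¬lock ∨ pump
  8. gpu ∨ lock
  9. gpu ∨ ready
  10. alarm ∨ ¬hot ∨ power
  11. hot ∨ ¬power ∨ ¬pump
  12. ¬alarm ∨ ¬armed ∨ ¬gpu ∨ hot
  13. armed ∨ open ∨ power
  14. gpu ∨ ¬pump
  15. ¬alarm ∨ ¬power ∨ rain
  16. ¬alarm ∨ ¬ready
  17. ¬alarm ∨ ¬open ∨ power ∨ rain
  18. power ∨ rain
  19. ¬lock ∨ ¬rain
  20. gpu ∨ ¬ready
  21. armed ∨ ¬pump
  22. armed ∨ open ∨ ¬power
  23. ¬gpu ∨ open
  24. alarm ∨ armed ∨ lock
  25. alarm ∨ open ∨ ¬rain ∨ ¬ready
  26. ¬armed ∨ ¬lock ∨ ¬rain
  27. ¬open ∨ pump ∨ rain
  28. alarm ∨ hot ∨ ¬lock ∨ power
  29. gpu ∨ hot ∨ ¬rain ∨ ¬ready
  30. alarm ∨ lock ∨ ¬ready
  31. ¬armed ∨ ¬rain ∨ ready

Set lock = False.
  then (lock ∨ ¬pump) forces pump = False.
  then (gpu ∨ lock) forces gpu = True.
  then (¬gpu ∨ open) forces open = True.
  then (¬open ∨ pump ∨ rain) forces rain = True.
Set hot = False.
Set ready = False.
  then (lock ∨ ¬power ∨ ready) forces power = False.
  then (¬armed ∨ ¬rain ∨ ready) forces armed = False.
  then (alarm ∨ armed ∨ lock) forces alarm = True.
All clauses satisfied.

lock = False, open = True, hot = False, ready = False, power = False, armed = False, gpu = True, alarm = True, pump = False, rain = True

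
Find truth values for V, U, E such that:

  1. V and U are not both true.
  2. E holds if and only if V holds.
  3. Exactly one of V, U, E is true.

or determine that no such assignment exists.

V = False, U = True, E = False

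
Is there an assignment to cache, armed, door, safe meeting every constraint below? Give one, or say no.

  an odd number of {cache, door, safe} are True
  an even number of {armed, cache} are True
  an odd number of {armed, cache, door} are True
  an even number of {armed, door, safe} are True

Adding constraints 1, 2, 4 mod 2: every variable appears an even number of times on the left, so the left side is 0.
But the right sides sum to 1 (mod 2). 0 ≠ 1 — the system is inconsistent.

No satisfying assignment exists.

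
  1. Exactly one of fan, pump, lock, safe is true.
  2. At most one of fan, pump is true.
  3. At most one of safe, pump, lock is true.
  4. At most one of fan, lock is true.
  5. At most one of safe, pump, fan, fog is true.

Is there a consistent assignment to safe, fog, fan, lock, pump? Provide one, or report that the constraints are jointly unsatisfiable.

safe = False, fog = True, fan = False, lock = True, pump = False

  (1) {fan, pump, lock, safe}: 1 true — exactly one ✓
  (2) {fan, pump}: 0 true — at most one ✓
  (3) {safe, pump, lock}: 1 true — at most one ✓
  (4) {fan, lock}: 1 true — at most one ✓
  (5) {safe, pump, fan, fog}: 1 true — at most one ✓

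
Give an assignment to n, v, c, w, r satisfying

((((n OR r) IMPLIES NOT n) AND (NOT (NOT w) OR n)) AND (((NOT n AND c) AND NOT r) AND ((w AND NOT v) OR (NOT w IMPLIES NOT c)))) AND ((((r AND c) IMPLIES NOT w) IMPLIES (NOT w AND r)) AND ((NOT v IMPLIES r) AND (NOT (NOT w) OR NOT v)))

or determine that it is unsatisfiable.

Case r = True: the conjunct NOT r is False.
Case r = False: the conjunct ((r AND c) IMPLIES NOT w) IMPLIES (NOT w AND r) becomes (False IMPLIES NOT w) IMPLIES (NOT w AND False) = False.
Both cases fail — unsatisfiable.

No satisfying assignment exists.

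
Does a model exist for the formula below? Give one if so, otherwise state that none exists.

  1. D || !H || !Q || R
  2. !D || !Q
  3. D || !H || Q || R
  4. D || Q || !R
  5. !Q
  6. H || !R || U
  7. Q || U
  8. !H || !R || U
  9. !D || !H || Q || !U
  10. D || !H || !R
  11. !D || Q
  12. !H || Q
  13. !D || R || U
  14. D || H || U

H = False, D = False, Q = False, R = False, U = True

Unit clause (!Q) forces Q = False.
In (Q || U) only U is left, so U = True.
In (!D || Q) only !D is left, so D = False.
In (!H || Q) only !H is left, so H = False.
In (D || Q || !R) only !R is left, so R = False.
All clauses satisfied.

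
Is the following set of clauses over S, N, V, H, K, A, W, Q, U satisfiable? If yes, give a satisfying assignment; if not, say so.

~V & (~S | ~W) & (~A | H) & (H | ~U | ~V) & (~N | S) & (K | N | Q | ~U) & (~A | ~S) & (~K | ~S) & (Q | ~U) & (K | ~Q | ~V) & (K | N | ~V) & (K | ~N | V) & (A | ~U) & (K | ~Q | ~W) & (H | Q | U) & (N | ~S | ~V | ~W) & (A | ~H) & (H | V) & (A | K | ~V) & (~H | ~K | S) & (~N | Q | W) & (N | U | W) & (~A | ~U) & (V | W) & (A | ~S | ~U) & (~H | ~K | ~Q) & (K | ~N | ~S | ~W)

S = False, N = False, V = False, H = True, K = False, A = True, W = True, Q = False, U = False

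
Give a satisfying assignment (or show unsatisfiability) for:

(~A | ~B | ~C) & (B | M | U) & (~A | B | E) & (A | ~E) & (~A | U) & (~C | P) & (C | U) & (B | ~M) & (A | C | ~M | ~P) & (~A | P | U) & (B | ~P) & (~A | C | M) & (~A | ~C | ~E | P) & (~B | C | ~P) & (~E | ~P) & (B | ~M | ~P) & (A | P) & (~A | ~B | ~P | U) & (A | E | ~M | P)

Set E = False.
Set C = False.
  then (C | U) forces U = True.
Try A = False:
  (A | P) forces P = True.
  (A | C | ~M | ~P) forces M = False.
  (B | ~P) forces B = True.
  clause (~B | C | ~P) is falsified — backtrack.
So A = True.
  then (~A | B | E) forces B = True.
  then (~A | C | M) forces M = True.
  then (~B | C | ~P) forces P = False.
All clauses satisfied.

E = False, C = False, A = True, U = True, M = True, P = False, B = True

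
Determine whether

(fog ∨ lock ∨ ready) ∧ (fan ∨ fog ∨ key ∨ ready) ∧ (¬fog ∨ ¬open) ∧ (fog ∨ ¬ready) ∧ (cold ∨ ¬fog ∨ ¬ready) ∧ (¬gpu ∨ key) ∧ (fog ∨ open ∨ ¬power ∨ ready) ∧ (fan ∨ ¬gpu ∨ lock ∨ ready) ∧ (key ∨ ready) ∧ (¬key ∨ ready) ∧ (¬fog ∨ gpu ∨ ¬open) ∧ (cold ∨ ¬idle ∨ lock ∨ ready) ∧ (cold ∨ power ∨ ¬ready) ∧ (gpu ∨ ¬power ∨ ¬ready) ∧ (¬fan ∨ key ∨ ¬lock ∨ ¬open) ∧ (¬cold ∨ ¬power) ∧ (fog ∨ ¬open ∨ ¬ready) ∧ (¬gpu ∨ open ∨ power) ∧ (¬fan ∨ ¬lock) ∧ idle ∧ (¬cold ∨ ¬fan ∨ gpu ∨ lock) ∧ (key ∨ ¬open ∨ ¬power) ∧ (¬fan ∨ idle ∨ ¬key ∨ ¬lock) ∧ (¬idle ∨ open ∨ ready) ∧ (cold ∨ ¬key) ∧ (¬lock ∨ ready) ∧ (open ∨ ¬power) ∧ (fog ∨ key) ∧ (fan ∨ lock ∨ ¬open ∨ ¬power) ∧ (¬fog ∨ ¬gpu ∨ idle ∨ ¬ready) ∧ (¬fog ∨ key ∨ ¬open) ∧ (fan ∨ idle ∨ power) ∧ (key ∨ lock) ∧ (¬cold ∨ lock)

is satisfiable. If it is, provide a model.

Unit clause (idle) forces idle = True.
Try open = True:
  (¬fog ∨ ¬open) forces fog = False.
  (fog ∨ ¬ready) forces ready = False.
  (fog ∨ lock ∨ ready) forces lock = True.
  clause (¬lock ∨ ready) is falsified — backtrack.
So open = False.
  then (¬idle ∨ open ∨ ready) forces ready = True.
  then (open ∨ ¬power) forces power = False.
  then (fog ∨ ¬ready) forces fog = True.
  then (cold ∨ ¬fog ∨ ¬ready) forces cold = True.
  then (¬gpu ∨ open ∨ power) forces gpu = False.
  then (¬cold ∨ lock) forces lock = True.
  then (¬fan ∨ ¬lock) forces fan = False.
Set key = False.
All clauses satisfied.

open = False; gpu = False; ready = True; cold = True; lock = True; fan = False; key = False; power = False; idle = True; fog = True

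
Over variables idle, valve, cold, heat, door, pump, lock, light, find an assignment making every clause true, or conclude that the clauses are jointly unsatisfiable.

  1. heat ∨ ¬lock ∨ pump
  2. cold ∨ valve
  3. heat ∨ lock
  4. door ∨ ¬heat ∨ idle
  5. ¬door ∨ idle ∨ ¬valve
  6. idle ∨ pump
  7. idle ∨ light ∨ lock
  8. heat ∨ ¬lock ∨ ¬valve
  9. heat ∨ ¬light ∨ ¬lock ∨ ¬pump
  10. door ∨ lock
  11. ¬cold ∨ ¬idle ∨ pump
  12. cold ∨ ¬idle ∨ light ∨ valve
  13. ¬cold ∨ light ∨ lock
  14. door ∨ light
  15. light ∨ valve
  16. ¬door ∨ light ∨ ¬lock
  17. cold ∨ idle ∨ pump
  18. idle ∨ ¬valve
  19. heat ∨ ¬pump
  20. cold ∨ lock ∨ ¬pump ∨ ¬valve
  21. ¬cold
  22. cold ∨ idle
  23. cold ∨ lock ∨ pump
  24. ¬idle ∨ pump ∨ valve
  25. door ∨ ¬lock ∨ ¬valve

idle = True; valve = True; cold = False; heat = True; door = True; pump = True; lock = True; light = True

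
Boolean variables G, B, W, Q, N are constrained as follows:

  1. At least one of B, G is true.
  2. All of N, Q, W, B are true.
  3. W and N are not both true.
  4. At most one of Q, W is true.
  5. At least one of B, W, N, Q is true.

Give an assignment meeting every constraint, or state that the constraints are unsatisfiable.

Case W = True:
  (2) forces N = True.
  Constraint (3) is violated (W=T, N=T) — contradiction.
Case W = False:
  Constraint (2) is violated (W=F) — contradiction.
Both cases fail — unsatisfiable.

UNSATISFIABLE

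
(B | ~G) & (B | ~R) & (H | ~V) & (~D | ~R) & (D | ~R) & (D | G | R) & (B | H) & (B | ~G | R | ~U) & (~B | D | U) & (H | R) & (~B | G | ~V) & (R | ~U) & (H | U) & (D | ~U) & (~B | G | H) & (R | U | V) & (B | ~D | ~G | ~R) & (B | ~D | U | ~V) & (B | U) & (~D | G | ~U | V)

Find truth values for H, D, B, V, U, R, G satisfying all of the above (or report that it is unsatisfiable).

Try H = False:
  (H | ~V) forces V = False.
  (B | H) forces B = True.
  (H | R) forces R = True.
  (~D | ~R) forces D = False.
  clause (D | ~R) is falsified — backtrack.
So H = True.
Set D = True.
  then (~D | ~R) forces R = False.
  then (R | ~U) forces U = False.
  then (R | U | V) forces V = True.
  then (B | ~D | U | ~V) forces B = True.
  then (~B | G | ~V) forces G = True.
All clauses satisfied.

H = True; D = True; B = True; V = True; U = False; R = False; G = True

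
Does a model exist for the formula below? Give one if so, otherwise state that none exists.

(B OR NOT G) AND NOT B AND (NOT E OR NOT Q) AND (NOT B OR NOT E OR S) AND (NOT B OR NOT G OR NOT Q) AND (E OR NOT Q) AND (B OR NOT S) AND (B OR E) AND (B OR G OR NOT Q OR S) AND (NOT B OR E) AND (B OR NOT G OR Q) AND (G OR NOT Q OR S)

S = False; E = True; B = False; G = False; Q = False

Unit clause (NOT B) forces B = False.
In (B OR NOT S) only NOT S is left, so S = False.
In (B OR E) only E is left, so E = True.
In (B OR NOT G) only NOT G is left, so G = False.
In (NOT E OR NOT Q) only NOT Q is left, so Q = False.
All clauses satisfied.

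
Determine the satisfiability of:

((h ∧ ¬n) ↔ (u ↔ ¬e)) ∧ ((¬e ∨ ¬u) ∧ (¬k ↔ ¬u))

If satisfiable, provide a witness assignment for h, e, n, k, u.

h = True, e = True, n = False, k = False, u = False

  (h ∧ ¬n) ↔ (u ↔ ¬e) = True
    h ∧ ¬n = True
      ¬n = True
    u ↔ ¬e = True
      ¬e = False
  (¬e ∨ ¬u) ∧ (¬k ↔ ¬u) = True
    ¬e ∨ ¬u = True
      ¬e = False
      ¬u = True
    ¬k ↔ ¬u = True
      ¬k = True
      ¬u = True
Both conjuncts True, so the formula holds.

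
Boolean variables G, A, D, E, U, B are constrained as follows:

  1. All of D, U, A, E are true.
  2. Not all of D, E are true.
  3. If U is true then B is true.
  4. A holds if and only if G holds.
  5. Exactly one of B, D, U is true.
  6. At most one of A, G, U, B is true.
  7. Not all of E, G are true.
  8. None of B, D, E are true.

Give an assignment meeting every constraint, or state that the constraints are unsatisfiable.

Unsatisfiable — no assignment works.

Case D = True:
  Constraint (8) is violated (D=T) — contradiction.
Case D = False:
  Constraint (1) is violated (D=F) — contradiction.
Both cases fail — unsatisfiable.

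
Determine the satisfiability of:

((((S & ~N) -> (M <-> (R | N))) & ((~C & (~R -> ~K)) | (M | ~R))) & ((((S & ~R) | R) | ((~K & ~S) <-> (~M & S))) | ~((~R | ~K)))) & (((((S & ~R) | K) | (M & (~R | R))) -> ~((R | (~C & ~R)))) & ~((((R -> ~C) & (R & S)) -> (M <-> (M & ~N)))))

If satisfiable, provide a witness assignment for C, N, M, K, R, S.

Unsatisfiable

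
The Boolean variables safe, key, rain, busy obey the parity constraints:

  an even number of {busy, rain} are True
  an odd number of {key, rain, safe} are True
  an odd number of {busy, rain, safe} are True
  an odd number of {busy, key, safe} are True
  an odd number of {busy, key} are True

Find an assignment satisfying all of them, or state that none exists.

The formula is unsatisfiable.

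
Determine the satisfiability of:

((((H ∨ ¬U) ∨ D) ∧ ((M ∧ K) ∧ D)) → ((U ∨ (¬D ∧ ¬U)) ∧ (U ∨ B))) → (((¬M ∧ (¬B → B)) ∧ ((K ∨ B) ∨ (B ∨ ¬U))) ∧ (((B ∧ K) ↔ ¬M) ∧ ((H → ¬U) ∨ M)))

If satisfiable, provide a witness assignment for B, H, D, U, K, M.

B = True, H = False, D = False, U = False, K = True, M = False

  ((((H ∨ ¬U) ∨ D) ∧ ((M ∧ K) ∧ D)) → ((U ∨ (¬D ∧ ¬U)) ∧ (U ∨ B))) → (((¬M ∧ (¬B → B)) ∧ ((K ∨ B) ∨ (B ∨ ¬U))) ∧ (((B ∧ K) ↔ ¬M) ∧ ((H → ¬U) ∨ M))) = True
    (((H ∨ ¬U) ∨ D) ∧ ((M ∧ K) ∧ D)) → ((U ∨ (¬D ∧ ¬U)) ∧ (U ∨ B)) = True
      ((H ∨ ¬U) ∨ D) ∧ ((M ∧ K) ∧ D) = False
        (H ∨ ¬U) ∨ D = True
          H ∨ ¬U = True
            ¬U = True
        (M ∧ K) ∧ D = False
          M ∧ K = False
      (U ∨ (¬D ∧ ¬U)) ∧ (U ∨ B) = True
        U ∨ (¬D ∧ ¬U) = True
          ¬D ∧ ¬U = True
            ¬D = True
            ¬U = True
        U ∨ B = True
    ((¬M ∧ (¬B → B)) ∧ ((K ∨ B) ∨ (B ∨ ¬U))) ∧ (((B ∧ K) ↔ ¬M) ∧ ((H → ¬U) ∨ M)) = True
      (¬M ∧ (¬B → B)) ∧ ((K ∨ B) ∨ (B ∨ ¬U)) = True
        ¬M ∧ (¬B → B) = True
          ¬M = True
          ¬B → B = True
            ¬B = False
        (K ∨ B) ∨ (B ∨ ¬U) = True
          K ∨ B = True
          B ∨ ¬U = True
            ¬U = True
      ((B ∧ K) ↔ ¬M) ∧ ((H → ¬U) ∨ M) = True
        (B ∧ K) ↔ ¬M = True
          B ∧ K = True
          ¬M = True
        (H → ¬U) ∨ M = True
          H → ¬U = True
            ¬U = True
The formula evaluates to True.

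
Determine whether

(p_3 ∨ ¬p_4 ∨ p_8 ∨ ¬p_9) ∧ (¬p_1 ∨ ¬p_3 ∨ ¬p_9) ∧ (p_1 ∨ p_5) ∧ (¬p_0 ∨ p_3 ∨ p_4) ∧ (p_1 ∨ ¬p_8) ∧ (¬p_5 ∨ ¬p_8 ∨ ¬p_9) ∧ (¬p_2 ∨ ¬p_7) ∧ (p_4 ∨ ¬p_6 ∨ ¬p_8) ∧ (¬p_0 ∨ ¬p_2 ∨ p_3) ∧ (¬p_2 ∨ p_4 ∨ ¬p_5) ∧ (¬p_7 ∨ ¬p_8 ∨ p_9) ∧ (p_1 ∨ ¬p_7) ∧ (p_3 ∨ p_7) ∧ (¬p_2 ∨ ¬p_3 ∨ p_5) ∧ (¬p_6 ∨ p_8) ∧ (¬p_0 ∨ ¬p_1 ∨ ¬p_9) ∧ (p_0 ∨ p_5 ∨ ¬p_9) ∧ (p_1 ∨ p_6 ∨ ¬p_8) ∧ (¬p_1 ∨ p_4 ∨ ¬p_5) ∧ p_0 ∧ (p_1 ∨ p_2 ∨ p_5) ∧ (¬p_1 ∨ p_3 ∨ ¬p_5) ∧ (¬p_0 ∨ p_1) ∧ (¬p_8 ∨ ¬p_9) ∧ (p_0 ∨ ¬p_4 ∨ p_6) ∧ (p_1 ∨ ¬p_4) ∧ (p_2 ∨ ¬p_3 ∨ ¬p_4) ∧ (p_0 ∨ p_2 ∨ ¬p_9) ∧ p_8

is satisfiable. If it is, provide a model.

Unit clause (p_0) forces p_0 = True.
In (¬p_0 ∨ p_1) only p_1 is left, so p_1 = True.
Unit clause (p_8) forces p_8 = True.
In (¬p_0 ∨ ¬p_1 ∨ ¬p_9) only ¬p_9 is left, so p_9 = False.
In (¬p_7 ∨ ¬p_8 ∨ p_9) only ¬p_7 is left, so p_7 = False.
In (p_3 ∨ p_7) only p_3 is left, so p_3 = True.
Set p_2 = False.
  then (p_2 ∨ ¬p_3 ∨ ¬p_4) forces p_4 = False.
  then (p_4 ∨ ¬p_6 ∨ ¬p_8) forces p_6 = False.
  then (¬p_1 ∨ p_4 ∨ ¬p_5) forces p_5 = False.
All clauses satisfied.

p_0=T, p_1=T, p_2=F, p_3=T, p_4=F, p_5=F, p_6=F, p_7=F, p_8=T, p_9=F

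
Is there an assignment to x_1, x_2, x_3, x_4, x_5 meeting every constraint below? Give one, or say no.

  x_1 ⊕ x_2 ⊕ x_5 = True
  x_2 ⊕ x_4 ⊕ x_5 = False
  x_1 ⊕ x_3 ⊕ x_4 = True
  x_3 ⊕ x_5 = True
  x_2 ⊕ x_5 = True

x_1 = False, x_2 = False, x_3 = False, x_4 = True, x_5 = True

x_1 ⊕ x_2 ⊕ x_5 = F ⊕ F ⊕ T = True ✓
x_2 ⊕ x_4 ⊕ x_5 = F ⊕ T ⊕ T = False ✓
x_1 ⊕ x_3 ⊕ x_4 = F ⊕ F ⊕ T = True ✓
x_3 ⊕ x_5 = F ⊕ T = True ✓
x_2 ⊕ x_5 = F ⊕ T = True ✓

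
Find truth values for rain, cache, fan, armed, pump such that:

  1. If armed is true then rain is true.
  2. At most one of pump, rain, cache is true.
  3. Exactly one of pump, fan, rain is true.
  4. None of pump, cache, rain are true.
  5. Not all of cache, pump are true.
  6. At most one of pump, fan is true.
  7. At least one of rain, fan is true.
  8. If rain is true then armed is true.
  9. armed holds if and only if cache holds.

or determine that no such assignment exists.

rain = False; cache = False; fan = True; armed = False; pump = False

  (1) armed=F ⇒ rain: vacuous ✓
  (2) {pump, rain, cache}: 0 true — at most one ✓
  (3) {pump, fan, rain}: 1 true — exactly one ✓
  (4) {pump, cache, rain}: 0 true — none ✓
  (5) {cache, pump}: 0/2 true — not all ✓
  (6) {pump, fan}: 1 true — at most one ✓
  (7) {rain, fan}: 1 true — at least one ✓
  (8) rain=F ⇒ armed: vacuous ✓
  (9) armed=F, cache=F — same ✓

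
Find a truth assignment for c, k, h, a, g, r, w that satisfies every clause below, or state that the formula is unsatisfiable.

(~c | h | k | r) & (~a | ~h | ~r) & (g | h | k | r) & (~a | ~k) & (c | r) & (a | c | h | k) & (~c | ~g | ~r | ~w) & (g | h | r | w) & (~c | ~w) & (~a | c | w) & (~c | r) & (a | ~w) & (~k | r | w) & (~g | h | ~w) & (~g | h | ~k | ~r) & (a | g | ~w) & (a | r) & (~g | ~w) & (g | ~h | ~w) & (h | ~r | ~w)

c = True; k = False; h = True; a = False; g = False; r = True; w = False

Set c = True.
  then (~c | ~w) forces w = False.
  then (~c | r) forces r = True.
Set k = False.
Set h = True.
  then (~a | ~h | ~r) forces a = False.
Set g = False.
All clauses satisfied.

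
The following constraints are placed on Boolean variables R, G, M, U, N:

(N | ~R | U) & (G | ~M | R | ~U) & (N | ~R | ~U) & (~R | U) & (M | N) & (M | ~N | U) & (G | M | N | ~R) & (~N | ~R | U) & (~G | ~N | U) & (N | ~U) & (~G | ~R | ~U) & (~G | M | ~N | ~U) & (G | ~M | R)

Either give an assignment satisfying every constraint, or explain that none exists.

Set R = True.
  then (~R | U) forces U = True.
  then (N | ~U) forces N = True.
  then (~G | ~R | ~U) forces G = False.
Set M = False.
All clauses satisfied.

R = True; G = False; M = False; U = True; N = True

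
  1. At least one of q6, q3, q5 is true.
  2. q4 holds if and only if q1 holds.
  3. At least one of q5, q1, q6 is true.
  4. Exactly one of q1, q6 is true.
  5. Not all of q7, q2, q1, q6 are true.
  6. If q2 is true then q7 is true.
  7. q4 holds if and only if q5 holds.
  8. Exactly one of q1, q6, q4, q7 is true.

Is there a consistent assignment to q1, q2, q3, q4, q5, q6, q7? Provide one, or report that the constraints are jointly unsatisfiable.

q1=F, q2=F, q3=T, q4=F, q5=F, q6=T, q7=F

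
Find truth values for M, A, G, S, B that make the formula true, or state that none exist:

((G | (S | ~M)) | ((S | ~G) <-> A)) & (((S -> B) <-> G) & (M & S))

M = True; A = True; G = False; S = True; B = False

  (G | (S | ~M)) | ((S | ~G) <-> A) = True
    G | (S | ~M) = True
      S | ~M = True
        ~M = False
    (S | ~G) <-> A = True
      S | ~G = True
        ~G = True
  ((S -> B) <-> G) & (M & S) = True
    (S -> B) <-> G = True
      S -> B = False
    M & S = True
Both conjuncts True, so the formula holds.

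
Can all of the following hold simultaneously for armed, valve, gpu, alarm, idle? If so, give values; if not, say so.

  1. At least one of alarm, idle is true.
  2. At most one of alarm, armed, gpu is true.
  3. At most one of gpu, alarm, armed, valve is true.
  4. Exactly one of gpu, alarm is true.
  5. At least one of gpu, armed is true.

armed=F, valve=F, gpu=T, alarm=F, idle=T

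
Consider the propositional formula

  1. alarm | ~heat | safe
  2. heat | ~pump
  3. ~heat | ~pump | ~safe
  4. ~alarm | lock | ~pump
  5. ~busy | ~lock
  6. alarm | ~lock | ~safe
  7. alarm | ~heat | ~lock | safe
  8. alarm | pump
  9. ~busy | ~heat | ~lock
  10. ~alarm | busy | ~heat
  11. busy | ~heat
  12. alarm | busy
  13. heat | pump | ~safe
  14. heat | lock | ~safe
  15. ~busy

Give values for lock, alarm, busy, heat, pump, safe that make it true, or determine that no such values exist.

lock = False, alarm = True, busy = False, heat = False, pump = False, safe = False

Unit clause (~busy) forces busy = False.
In (busy | ~heat) only ~heat is left, so heat = False.
In (alarm | busy) only alarm is left, so alarm = True.
In (heat | ~pump) only ~pump is left, so pump = False.
In (heat | pump | ~safe) only ~safe is left, so safe = False.
Set lock = False.
All clauses satisfied.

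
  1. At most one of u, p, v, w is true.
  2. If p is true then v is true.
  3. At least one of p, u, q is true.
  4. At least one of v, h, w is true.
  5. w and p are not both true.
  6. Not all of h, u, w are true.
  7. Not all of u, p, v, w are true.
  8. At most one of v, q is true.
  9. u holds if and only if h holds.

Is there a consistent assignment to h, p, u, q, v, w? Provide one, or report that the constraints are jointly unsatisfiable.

h=T, p=F, u=T, q=T, v=F, w=F

  (1) {u, p, v, w}: 1 true — at most one ✓
  (2) p=F ⇒ v: vacuous ✓
  (3) {p, u, q}: 2 true — at least one ✓
  (4) {v, h, w}: 1 true — at least one ✓
  (5) w=F, p=F — not both ✓
  (6) {h, u, w}: 2/3 true — not all ✓
  (7) {u, p, v, w}: 1/4 true — not all ✓
  (8) {v, q}: 1 true — at most one ✓
  (9) u=T, h=T — same ✓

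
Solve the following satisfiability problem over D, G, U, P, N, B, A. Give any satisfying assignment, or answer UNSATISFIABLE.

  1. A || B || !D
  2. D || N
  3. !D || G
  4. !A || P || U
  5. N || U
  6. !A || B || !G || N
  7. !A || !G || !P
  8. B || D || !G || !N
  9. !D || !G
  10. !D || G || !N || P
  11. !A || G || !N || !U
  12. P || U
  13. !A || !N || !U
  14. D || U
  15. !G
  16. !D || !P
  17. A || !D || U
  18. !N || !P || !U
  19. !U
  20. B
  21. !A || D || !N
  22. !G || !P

No satisfying assignment exists.

Case D = True:
  (!D || G) forces G = True.
  Clause (!D || !G) is falsified — contradiction.
Case D = False:
  (D || N) forces N = True.
  (D || U) forces U = True.
  Clause (!U) is falsified — contradiction.
Both cases fail, so the formula is unsatisfiable.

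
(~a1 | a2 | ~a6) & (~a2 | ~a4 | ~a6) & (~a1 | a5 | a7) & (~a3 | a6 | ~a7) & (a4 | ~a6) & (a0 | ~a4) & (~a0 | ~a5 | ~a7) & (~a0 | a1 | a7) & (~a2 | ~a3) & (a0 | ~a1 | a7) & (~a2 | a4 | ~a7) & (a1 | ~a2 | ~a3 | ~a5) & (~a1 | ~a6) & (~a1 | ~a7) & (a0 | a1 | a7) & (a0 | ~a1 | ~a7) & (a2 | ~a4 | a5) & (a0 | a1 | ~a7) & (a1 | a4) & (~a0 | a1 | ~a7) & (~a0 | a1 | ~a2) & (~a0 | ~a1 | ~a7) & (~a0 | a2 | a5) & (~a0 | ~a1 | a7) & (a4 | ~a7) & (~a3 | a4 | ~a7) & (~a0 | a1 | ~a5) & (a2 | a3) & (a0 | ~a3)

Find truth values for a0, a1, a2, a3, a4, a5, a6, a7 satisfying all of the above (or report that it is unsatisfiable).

Unsatisfiable — no assignment works.

Case a1 = True:
  (~a1 | ~a6) forces a6 = False.
  (~a1 | ~a7) forces a7 = False.
  (~a1 | a5 | a7) forces a5 = True.
  (a0 | ~a1 | a7) forces a0 = True.
  Clause (~a0 | ~a1 | a7) is falsified — contradiction.
Case a1 = False:
  (a1 | a4) forces a4 = True.
  (a0 | ~a4) forces a0 = True.
  (~a0 | a1 | a7) forces a7 = True.
  Clause (~a0 | a1 | ~a7) is falsified — contradiction.
Both cases fail, so the formula is unsatisfiable.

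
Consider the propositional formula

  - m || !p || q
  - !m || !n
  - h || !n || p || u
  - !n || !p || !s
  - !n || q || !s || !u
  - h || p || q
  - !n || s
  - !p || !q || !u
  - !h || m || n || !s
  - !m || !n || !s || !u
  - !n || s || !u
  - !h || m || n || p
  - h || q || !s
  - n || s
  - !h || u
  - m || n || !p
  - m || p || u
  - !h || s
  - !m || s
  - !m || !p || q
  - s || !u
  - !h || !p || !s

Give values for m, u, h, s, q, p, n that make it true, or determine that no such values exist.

m = False; u = True; h = False; s = True; q = True; p = False; n = True

Set m = False.
Set u = True.
  then (s || !u) forces s = True.
Set h = False.
  then (h || q || !s) forces q = True.
  then (!p || !q || !u) forces p = False.
Set n = True.
All clauses satisfied.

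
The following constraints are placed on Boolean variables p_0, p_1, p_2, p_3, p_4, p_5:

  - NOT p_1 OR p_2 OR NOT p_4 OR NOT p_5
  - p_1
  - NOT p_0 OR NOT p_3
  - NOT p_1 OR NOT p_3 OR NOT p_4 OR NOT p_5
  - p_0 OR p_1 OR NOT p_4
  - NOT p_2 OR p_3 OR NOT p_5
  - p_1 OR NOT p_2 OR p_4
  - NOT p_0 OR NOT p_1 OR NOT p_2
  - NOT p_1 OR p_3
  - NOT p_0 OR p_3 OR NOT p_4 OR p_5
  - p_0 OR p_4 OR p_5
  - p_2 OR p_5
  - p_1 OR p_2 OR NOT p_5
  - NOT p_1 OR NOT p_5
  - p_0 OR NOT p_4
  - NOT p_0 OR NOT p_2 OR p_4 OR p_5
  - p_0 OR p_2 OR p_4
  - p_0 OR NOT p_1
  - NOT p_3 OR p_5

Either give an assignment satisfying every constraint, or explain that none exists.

No satisfying assignment exists.

Case p_1 = True:
  (NOT p_1 OR p_3) forces p_3 = True.
  (NOT p_0 OR NOT p_3) forces p_0 = False.
  Clause (p_0 OR NOT p_1) is falsified — contradiction.
Case p_1 = False:
  Clause (p_1) is falsified — contradiction.
Both cases fail, so the formula is unsatisfiable.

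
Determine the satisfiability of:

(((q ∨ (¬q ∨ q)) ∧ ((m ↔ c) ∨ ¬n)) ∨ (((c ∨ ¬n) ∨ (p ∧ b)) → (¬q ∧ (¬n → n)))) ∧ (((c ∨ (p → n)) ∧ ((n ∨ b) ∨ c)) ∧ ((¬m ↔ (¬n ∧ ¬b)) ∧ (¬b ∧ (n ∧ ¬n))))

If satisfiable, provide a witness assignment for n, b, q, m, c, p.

UNSATISFIABLE

Case n = True: the conjunct ¬n is False.
Case n = False: the conjunct n is False.
Both cases fail — unsatisfiable.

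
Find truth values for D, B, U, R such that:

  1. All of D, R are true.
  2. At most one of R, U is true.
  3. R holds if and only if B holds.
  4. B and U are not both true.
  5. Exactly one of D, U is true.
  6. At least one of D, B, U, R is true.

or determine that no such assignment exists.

D=T, B=T, U=F, R=T

  (1) {D, R}: all 2 true ✓
  (2) {R, U}: 1 true — at most one ✓
  (3) R=T, B=T — same ✓
  (4) B=T, U=F — not both ✓
  (5) {D, U}: 1 true — exactly one ✓
  (6) {D, B, U, R}: 3 true — at least one ✓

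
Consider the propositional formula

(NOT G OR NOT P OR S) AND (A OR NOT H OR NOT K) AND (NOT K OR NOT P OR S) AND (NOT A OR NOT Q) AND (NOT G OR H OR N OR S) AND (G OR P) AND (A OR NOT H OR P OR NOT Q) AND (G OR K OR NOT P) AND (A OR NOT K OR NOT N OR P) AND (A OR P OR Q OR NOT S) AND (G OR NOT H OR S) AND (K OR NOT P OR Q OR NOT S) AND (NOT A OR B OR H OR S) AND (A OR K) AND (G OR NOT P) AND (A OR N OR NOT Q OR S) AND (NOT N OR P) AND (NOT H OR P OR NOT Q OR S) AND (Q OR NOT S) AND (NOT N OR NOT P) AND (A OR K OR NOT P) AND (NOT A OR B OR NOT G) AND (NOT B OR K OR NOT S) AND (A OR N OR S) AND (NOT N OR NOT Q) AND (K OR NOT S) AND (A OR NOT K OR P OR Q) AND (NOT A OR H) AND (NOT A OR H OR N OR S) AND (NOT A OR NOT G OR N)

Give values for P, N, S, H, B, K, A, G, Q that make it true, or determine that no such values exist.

Set P = False.
  then (G OR P) forces G = True.
  then (NOT N OR P) forces N = False.
  then (NOT A OR NOT G OR N) forces A = False.
  then (A OR K) forces K = True.
  then (A OR N OR S) forces S = True.
  then (A OR NOT K OR P OR Q) forces Q = True.
  then (A OR NOT H OR NOT K) forces H = False.
Set B = False.
All clauses satisfied.

P = False, N = False, S = True, H = False, B = False, K = True, A = False, G = True, Q = True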